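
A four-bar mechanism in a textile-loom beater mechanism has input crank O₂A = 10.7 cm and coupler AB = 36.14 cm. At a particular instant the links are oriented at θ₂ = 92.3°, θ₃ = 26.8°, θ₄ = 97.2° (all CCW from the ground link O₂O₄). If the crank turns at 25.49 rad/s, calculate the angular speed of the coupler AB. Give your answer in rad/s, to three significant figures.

0.684

ω₂ = 25.49 rad/s
Differentiating the loop-closure r₂e^{iθ₂}+r₃e^{iθ₃}=r₁+r₄e^{iθ₄} gives r₂ω₂e^{iθ₂}+r₃ω₃e^{iθ₃}=r₄ω₄e^{iθ₄}.
Eliminating the other unknown: ω₃ = r₂ω₂ sin(θ₄−θ₂) / [r₃ sin(θ₃−θ₄)].
Numerator sine = +0.08542; denominator sine = -0.94206.
Result = 0.107·25.49·(+0.08542) / (0.3614·(-0.94206)) = -0.68428 rad/s; magnitude 0.68428 rad/s.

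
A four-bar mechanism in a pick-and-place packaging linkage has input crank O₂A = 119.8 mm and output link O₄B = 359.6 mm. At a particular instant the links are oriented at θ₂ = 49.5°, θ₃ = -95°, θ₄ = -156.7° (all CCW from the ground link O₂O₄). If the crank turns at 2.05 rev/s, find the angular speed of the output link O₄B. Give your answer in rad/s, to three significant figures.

ω₂ = 12.88 rad/s (from 2.05 rev/s).
Differentiating the loop-closure r₂e^{iθ₂}+r₃e^{iθ₃}=r₁+r₄e^{iθ₄} gives r₂ω₂e^{iθ₂}+r₃ω₃e^{iθ₃}=r₄ω₄e^{iθ₄}.
Eliminating the other unknown: ω₄ = r₂ω₂ sin(θ₂−θ₃) / [r₄ sin(θ₄−θ₃)].
Numerator sine = +0.58070; denominator sine = -0.88048.
Result = 0.1198·12.88·(+0.58070) / (0.3596·(-0.88048)) = -2.8301 rad/s; magnitude 2.8301 rad/s.

2.83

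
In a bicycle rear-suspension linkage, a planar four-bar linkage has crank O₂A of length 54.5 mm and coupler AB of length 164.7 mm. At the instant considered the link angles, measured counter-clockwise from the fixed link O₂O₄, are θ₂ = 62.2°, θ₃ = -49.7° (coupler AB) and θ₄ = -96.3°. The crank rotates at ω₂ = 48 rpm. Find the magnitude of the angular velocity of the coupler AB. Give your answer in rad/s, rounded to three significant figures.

0.839

ω₂ = 5.027 rad/s (from 48 rpm).
Differentiating the loop-closure r₂e^{iθ₂}+r₃e^{iθ₃}=r₁+r₄e^{iθ₄} gives r₂ω₂e^{iθ₂}+r₃ω₃e^{iθ₃}=r₄ω₄e^{iθ₄}.
Eliminating the other unknown: ω₃ = r₂ω₂ sin(θ₄−θ₂) / [r₃ sin(θ₃−θ₄)].
Numerator sine = -0.36650; denominator sine = +0.72657.
Result = 0.0545·5.027·(-0.36650) / (0.1647·(+0.72657)) = -0.83901 rad/s; magnitude 0.83901 rad/s.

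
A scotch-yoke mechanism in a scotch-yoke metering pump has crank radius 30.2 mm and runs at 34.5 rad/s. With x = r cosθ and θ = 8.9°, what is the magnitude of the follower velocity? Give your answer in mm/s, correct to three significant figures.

161

ω = 34.5 rad/s
x = r cosθ ⇒ ẋ = −rω sinθ.
|v| = rω|sinθ| = 0.0302·34.5·|sin 8.9°| = 0.16119 m/s = 161.19 mm/s.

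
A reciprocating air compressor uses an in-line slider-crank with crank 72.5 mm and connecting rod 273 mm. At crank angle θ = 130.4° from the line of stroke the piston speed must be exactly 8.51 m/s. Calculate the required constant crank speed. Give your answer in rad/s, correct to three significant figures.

187

For an in-line slider-crank, |v_piston| = rω|sinθ|·[1 + r cosθ/√(L² − r² sin²θ)].
With r = 0.0725 m, L = 0.273 m, θ = 130.4°: the bracketed kinematic factor |dx/dθ| = 0.045508 m.
ω = v/|dx/dθ| = 8.51/0.045508 = 187 rad/s.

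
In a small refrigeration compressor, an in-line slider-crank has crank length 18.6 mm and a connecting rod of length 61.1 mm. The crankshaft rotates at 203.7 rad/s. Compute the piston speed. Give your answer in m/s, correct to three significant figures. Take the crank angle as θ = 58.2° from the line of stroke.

3.75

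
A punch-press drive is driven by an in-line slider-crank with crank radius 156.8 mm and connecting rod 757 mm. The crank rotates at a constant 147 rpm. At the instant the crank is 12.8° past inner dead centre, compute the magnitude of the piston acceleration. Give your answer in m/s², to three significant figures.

ω = 2π·147/60 = 15.39 rad/s
x(θ) = r cosθ + √(L² − r² sin²θ); with ω constant, a = ω²·d²x/dθ².
d²x/dθ² = −r cosθ − r²(cos2θ)/√u − r⁴ sin²2θ/(4u^{3/2}),  u = L² − r² sin²θ = 0.571842 m².
Substituting r = 0.1568 m, L = 0.757 m, θ = 12.8°: d²x/dθ² = -0.18229 m.
a = ω²·d²x/dθ² = (15.39)²·(-0.18229) = -43.197 m/s²;  |a| = 43.197 m/s².

43.2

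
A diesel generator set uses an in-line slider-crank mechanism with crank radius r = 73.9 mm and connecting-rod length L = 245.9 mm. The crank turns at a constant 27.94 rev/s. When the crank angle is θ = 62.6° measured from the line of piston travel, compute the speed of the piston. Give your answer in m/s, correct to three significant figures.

ω = 2π·27.9 = 175.6 rad/s
For an in-line slider-crank, x = r cosθ + √(L² − r² sin²θ), so v = −rω sinθ·[1 + r cosθ/√(L² − r² sin²θ)].
With r = 0.0739 m, L = 0.2459 m, θ = 62.6°: √(L² − r² sin²θ) = 0.23699 m.
v = −0.0739·175.6·0.88782·[1 + 0.0739·0.46020/0.23699] = -13.171 m/s.
|v| = 13.171 m/s.

13.2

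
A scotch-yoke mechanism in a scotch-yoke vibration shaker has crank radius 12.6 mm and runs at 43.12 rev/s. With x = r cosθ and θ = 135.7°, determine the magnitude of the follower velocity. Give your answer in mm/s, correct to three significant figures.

2380

ω = 270.9 rad/s (from 43.12 rev/s).
x = r cosθ ⇒ ẋ = −rω sinθ.
|v| = rω|sinθ| = 0.0126·270.9·|sin 135.7°| = 2.3842 m/s = 2384.2 mm/s.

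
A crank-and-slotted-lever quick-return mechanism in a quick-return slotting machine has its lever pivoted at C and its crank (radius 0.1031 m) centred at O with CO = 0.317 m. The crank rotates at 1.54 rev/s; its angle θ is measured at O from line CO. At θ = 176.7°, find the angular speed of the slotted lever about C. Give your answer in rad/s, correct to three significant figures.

ω = 9.676 rad/s (from 1.54 rev/s).
Crank pin A relative to C: A = (d + r cosθ, r sinθ); lever angle φ = atan2(r sinθ, d + r cosθ).
Differentiating tanφ: φ̇ = rω(d cosθ + r)/(d² + r² + 2dr cosθ).
d² + r² + 2dr cosθ = |CA|² = 0.0458616 m²;  d cosθ + r = -0.21337 m.
|ω_lever| = |0.1031·9.676·-0.21337| / 0.0458616 = 4.6414 rad/s.

4.64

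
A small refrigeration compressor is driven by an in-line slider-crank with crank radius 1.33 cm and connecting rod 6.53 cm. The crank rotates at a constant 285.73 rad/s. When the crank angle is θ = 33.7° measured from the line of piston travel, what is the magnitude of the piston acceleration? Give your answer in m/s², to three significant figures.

991

ω = 285.7 rad/s
x(θ) = r cosθ + √(L² − r² sin²θ); with ω constant, a = ω²·d²x/dθ².
d²x/dθ² = −r cosθ − r²(cos2θ)/√u − r⁴ sin²2θ/(4u^{3/2}),  u = L² − r² sin²θ = 0.00420963 m².
Substituting r = 0.0133 m, L = 0.0653 m, θ = 33.7°: d²x/dθ² = -0.012137 m.
a = ω²·d²x/dθ² = (285.7)²·(-0.012137) = -990.89 m/s²;  |a| = 990.89 m/s².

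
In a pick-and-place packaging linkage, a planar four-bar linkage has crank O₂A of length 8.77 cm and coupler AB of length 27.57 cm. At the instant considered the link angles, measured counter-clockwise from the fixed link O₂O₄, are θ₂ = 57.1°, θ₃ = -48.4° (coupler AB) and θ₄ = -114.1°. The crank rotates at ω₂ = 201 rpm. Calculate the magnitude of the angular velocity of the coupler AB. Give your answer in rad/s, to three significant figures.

1.12

ω₂ = 21.05 rad/s (from 201 rpm).
Differentiating the loop-closure r₂e^{iθ₂}+r₃e^{iθ₃}=r₁+r₄e^{iθ₄} gives r₂ω₂e^{iθ₂}+r₃ω₃e^{iθ₃}=r₄ω₄e^{iθ₄}.
Eliminating the other unknown: ω₃ = r₂ω₂ sin(θ₄−θ₂) / [r₃ sin(θ₃−θ₄)].
Numerator sine = -0.15299; denominator sine = +0.91140.
Result = 0.0877·21.05·(-0.15299) / (0.2757·(+0.91140)) = -1.1239 rad/s; magnitude 1.1239 rad/s.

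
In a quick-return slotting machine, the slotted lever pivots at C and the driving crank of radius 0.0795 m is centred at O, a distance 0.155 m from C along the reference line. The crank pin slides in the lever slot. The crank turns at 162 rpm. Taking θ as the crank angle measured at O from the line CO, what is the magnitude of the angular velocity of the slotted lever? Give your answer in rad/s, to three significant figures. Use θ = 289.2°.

ω = 16.96 rad/s (from 162 rpm).
Crank pin A relative to C: A = (d + r cosθ, r sinθ); lever angle φ = atan2(r sinθ, d + r cosθ).
Differentiating tanφ: φ̇ = rω(d cosθ + r)/(d² + r² + 2dr cosθ).
d² + r² + 2dr cosθ = |CA|² = 0.0384502 m²;  d cosθ + r = +0.13047 m.
|ω_lever| = |0.0795·16.96·+0.13047| / 0.0384502 = 4.5765 rad/s.

4.58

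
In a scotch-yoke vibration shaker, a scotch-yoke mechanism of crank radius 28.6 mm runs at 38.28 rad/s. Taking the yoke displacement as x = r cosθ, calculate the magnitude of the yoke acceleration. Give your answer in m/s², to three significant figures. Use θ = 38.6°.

32.8

ω = 38.28 rad/s
x = r cosθ ⇒ ẍ = −rω² cosθ (ω constant).
|a| = rω²|cosθ| = 0.0286·(38.28)²·|cos 38.6°| = 32.753 m/s².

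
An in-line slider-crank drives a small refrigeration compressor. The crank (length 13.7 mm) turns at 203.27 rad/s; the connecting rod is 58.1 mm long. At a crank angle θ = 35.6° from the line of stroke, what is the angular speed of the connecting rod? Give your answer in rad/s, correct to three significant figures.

ω = 203.3 rad/s
The rod makes angle φ with the slider axis where L sinφ = r sinθ; differentiating, L cosφ·φ̇ = r ω cosθ.
L cosφ = √(L² − r² sin²θ) = 0.05755 m.
|ω_rod| = r ω |cosθ| / √(L² − r² sin²θ) = 0.0137·203.3·0.81310/0.05755 = 39.345 rad/s.

39.3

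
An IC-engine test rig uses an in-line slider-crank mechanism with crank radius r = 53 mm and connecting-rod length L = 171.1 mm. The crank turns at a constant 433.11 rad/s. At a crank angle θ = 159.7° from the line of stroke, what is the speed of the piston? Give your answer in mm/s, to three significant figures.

5640

ω = 433.1 rad/s
For an in-line slider-crank, x = r cosθ + √(L² − r² sin²θ), so v = −rω sinθ·[1 + r cosθ/√(L² − r² sin²θ)].
With r = 0.053 m, L = 0.1711 m, θ = 159.7°: √(L² − r² sin²θ) = 0.17011 m.
v = −0.053·433.1·0.34694·[1 + 0.053·-0.93789/0.17011] = -5.6367 m/s.
|v| = 5.6367 m/s = 5636.7 mm/s.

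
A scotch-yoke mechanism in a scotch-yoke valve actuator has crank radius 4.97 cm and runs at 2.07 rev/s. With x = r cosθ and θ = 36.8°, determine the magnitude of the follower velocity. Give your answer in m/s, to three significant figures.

ω = 13.01 rad/s (from 2.07 rev/s).
x = r cosθ ⇒ ẋ = −rω sinθ.
|v| = rω|sinθ| = 0.0497·13.01·|sin 36.8°| = 0.38721 m/s.

0.387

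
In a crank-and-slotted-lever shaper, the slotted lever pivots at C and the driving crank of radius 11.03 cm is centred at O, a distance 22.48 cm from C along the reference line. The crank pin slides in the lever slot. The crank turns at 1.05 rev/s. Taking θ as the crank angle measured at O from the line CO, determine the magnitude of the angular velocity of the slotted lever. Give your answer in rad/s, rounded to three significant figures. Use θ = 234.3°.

0.450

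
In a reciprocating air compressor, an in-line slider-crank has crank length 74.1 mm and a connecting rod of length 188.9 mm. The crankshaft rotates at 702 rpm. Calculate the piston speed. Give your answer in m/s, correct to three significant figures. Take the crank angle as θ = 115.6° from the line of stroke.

ω = 2π·702/60 = 73.51 rad/s
For an in-line slider-crank, x = r cosθ + √(L² − r² sin²θ), so v = −rω sinθ·[1 + r cosθ/√(L² − r² sin²θ)].
With r = 0.0741 m, L = 0.1889 m, θ = 115.6°: √(L² − r² sin²θ) = 0.17668 m.
v = −0.0741·73.51·0.90183·[1 + 0.0741·-0.43209/0.17668] = -4.0224 m/s.
|v| = 4.0224 m/s.

4.02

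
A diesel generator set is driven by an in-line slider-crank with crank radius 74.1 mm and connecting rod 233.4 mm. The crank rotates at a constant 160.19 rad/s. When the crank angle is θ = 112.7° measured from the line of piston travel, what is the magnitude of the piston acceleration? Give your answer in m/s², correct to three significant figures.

ω = 160.2 rad/s
x(θ) = r cosθ + √(L² − r² sin²θ); with ω constant, a = ω²·d²x/dθ².
d²x/dθ² = −r cosθ − r²(cos2θ)/√u − r⁴ sin²2θ/(4u^{3/2}),  u = L² − r² sin²θ = 0.0498025 m².
Substituting r = 0.0741 m, L = 0.2334 m, θ = 112.7°: d²x/dθ² = +0.045528 m.
a = ω²·d²x/dθ² = (160.2)²·(+0.045528) = +1168.3 m/s²;  |a| = 1168.3 m/s².

1170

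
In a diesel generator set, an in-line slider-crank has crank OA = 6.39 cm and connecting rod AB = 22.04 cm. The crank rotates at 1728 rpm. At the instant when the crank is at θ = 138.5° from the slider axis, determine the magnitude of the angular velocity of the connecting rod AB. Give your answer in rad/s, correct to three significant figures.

ω = 181 rad/s (converted from 1728 rpm).
The rod makes angle φ with the slider axis where L sinφ = r sinθ; differentiating, L cosφ·φ̇ = r ω cosθ.
L cosφ = √(L² − r² sin²θ) = 0.21629 m.
|ω_rod| = r ω |cosθ| / √(L² − r² sin²θ) = 0.0639·181·0.74896/0.21629 = 40.039 rad/s.

40.0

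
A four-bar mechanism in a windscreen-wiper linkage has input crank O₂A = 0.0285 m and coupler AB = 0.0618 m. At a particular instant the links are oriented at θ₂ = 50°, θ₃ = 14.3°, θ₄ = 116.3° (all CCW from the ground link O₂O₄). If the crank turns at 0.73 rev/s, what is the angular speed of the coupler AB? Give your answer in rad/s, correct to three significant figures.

1.98

ω₂ = 4.587 rad/s (from 0.73 rev/s).
Differentiating the loop-closure r₂e^{iθ₂}+r₃e^{iθ₃}=r₁+r₄e^{iθ₄} gives r₂ω₂e^{iθ₂}+r₃ω₃e^{iθ₃}=r₄ω₄e^{iθ₄}.
Eliminating the other unknown: ω₃ = r₂ω₂ sin(θ₄−θ₂) / [r₃ sin(θ₃−θ₄)].
Numerator sine = +0.91566; denominator sine = -0.97815.
Result = 0.0285·4.587·(+0.91566) / (0.0618·(-0.97815)) = -1.9801 rad/s; magnitude 1.9801 rad/s.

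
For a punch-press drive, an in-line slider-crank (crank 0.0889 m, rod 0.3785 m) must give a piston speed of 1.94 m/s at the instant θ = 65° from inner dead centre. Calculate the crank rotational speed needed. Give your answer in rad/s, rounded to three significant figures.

21.9

For an in-line slider-crank, |v_piston| = rω|sinθ|·[1 + r cosθ/√(L² − r² sin²θ)].
With r = 0.0889 m, L = 0.3785 m, θ = 65°: the bracketed kinematic factor |dx/dθ| = 0.088756 m.
ω = v/|dx/dθ| = 1.94/0.088756 = 21.858 rad/s.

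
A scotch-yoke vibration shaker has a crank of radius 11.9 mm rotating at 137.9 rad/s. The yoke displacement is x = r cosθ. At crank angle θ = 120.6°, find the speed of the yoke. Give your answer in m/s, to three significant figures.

1.41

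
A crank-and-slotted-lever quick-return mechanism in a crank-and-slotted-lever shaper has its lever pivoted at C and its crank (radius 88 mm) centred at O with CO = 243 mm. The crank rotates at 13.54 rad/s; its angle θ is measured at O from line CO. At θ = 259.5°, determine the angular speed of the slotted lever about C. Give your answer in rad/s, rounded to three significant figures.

0.883

ω = 13.54 rad/s
Crank pin A relative to C: A = (d + r cosθ, r sinθ); lever angle φ = atan2(r sinθ, d + r cosθ).
Differentiating tanφ: φ̇ = rω(d cosθ + r)/(d² + r² + 2dr cosθ).
d² + r² + 2dr cosθ = |CA|² = 0.0589992 m²;  d cosθ + r = +0.043717 m.
|ω_lever| = |0.088·13.54·+0.043717| / 0.0589992 = 0.88288 rad/s.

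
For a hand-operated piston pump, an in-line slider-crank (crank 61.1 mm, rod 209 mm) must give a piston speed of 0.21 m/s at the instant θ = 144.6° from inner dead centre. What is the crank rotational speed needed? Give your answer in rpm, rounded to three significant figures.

74.7

For an in-line slider-crank, |v_piston| = rω|sinθ|·[1 + r cosθ/√(L² − r² sin²θ)].
With r = 0.0611 m, L = 0.209 m, θ = 144.6°: the bracketed kinematic factor |dx/dθ| = 0.026836 m.
ω = v/|dx/dθ| = 0.21/0.026836 = 7.8253 rad/s.
N = 60ω/(2π) = 74.726 rpm.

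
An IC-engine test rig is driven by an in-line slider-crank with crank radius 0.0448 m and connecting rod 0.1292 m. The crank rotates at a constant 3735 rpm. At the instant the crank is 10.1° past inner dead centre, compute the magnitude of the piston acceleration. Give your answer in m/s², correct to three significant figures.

8990

ω = 2π·3735/60 = 391.1 rad/s
x(θ) = r cosθ + √(L² − r² sin²θ); with ω constant, a = ω²·d²x/dθ².
d²x/dθ² = −r cosθ − r²(cos2θ)/√u − r⁴ sin²2θ/(4u^{3/2}),  u = L² − r² sin²θ = 0.0166309 m².
Substituting r = 0.0448 m, L = 0.1292 m, θ = 10.1°: d²x/dθ² = -0.058768 m.
a = ω²·d²x/dθ² = (391.1)²·(-0.058768) = -8990.4 m/s²;  |a| = 8990.4 m/s².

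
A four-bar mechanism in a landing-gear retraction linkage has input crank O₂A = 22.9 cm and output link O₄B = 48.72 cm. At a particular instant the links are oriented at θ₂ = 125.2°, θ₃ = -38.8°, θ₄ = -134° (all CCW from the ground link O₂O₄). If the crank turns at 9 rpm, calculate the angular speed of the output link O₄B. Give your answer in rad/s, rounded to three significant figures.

0.123

ω₂ = 0.9425 rad/s (from 9 rpm).
Differentiating the loop-closure r₂e^{iθ₂}+r₃e^{iθ₃}=r₁+r₄e^{iθ₄} gives r₂ω₂e^{iθ₂}+r₃ω₃e^{iθ₃}=r₄ω₄e^{iθ₄}.
Eliminating the other unknown: ω₄ = r₂ω₂ sin(θ₂−θ₃) / [r₄ sin(θ₄−θ₃)].
Numerator sine = +0.27564; denominator sine = -0.99588.
Result = 0.229·0.9425·(+0.27564) / (0.4872·(-0.99588)) = -0.12261 rad/s; magnitude 0.12261 rad/s.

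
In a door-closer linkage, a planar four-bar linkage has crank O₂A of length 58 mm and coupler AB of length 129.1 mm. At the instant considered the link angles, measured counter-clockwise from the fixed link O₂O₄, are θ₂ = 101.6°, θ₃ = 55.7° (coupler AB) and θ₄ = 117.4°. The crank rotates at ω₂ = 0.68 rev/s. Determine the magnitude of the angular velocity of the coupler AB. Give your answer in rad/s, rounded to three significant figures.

0.594

ω₂ = 4.273 rad/s (from 0.68 rev/s).
Differentiating the loop-closure r₂e^{iθ₂}+r₃e^{iθ₃}=r₁+r₄e^{iθ₄} gives r₂ω₂e^{iθ₂}+r₃ω₃e^{iθ₃}=r₄ω₄e^{iθ₄}.
Eliminating the other unknown: ω₃ = r₂ω₂ sin(θ₄−θ₂) / [r₃ sin(θ₃−θ₄)].
Numerator sine = +0.27228; denominator sine = -0.88048.
Result = 0.058·4.273·(+0.27228) / (0.1291·(-0.88048)) = -0.59359 rad/s; magnitude 0.59359 rad/s.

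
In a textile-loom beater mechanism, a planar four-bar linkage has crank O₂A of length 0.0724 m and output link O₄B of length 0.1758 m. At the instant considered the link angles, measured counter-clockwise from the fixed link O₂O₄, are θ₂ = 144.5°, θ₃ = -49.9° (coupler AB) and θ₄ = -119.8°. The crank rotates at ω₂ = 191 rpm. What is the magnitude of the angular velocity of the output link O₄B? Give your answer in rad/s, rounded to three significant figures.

2.18

ω₂ = 20 rad/s (from 191 rpm).
Differentiating the loop-closure r₂e^{iθ₂}+r₃e^{iθ₃}=r₁+r₄e^{iθ₄} gives r₂ω₂e^{iθ₂}+r₃ω₃e^{iθ₃}=r₄ω₄e^{iθ₄}.
Eliminating the other unknown: ω₄ = r₂ω₂ sin(θ₂−θ₃) / [r₄ sin(θ₄−θ₃)].
Numerator sine = -0.24869; denominator sine = -0.93909.
Result = 0.0724·20·(-0.24869) / (0.1758·(-0.93909)) = +2.1814 rad/s; magnitude 2.1814 rad/s.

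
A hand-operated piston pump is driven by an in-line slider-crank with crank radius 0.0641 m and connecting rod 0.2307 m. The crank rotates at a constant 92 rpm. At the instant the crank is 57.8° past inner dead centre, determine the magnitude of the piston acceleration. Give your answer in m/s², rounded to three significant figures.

2.46

ω = 2π·92/60 = 9.634 rad/s
x(θ) = r cosθ + √(L² − r² sin²θ); with ω constant, a = ω²·d²x/dθ².
d²x/dθ² = −r cosθ − r²(cos2θ)/√u − r⁴ sin²2θ/(4u^{3/2}),  u = L² − r² sin²θ = 0.0502804 m².
Substituting r = 0.0641 m, L = 0.2307 m, θ = 57.8°: d²x/dθ² = -0.026544 m.
a = ω²·d²x/dθ² = (9.634)²·(-0.026544) = -2.4638 m/s²;  |a| = 2.4638 m/s².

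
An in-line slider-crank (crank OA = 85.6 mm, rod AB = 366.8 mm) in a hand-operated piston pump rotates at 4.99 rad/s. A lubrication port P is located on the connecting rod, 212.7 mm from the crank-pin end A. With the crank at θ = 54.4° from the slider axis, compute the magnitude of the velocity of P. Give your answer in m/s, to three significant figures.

ω = 4.99 rad/s.  Crank-pin speed |V_A| = rω = 0.42714 m/s, perpendicular to OA.
Rod angle: sinφ = −(r/L) sinθ ⇒ φ = -10.938°; ω_rod = −rω cosθ/√(L²−r²sin²θ) = -0.69043 rad/s.
V_P = V_A + ω_rod × AP, with AP = 0.2127 m along the rod.
Components: V_Px = −rω sinθ − a·ω_rod·sinφ = -0.37518 m/s;  V_Py = rω cosθ + a·ω_rod·cosφ = +0.10446 m/s.
|V_P| = √(V_Px² + V_Py²) = 0.38945 m/s.

0.389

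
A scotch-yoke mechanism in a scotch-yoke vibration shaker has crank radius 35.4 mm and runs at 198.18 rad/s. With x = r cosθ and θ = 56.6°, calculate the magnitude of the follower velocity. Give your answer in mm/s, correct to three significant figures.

5860

ω = 198.2 rad/s
x = r cosθ ⇒ ẋ = −rω sinθ.
|v| = rω|sinθ| = 0.0354·198.2·|sin 56.6°| = 5.8569 m/s = 5856.9 mm/s.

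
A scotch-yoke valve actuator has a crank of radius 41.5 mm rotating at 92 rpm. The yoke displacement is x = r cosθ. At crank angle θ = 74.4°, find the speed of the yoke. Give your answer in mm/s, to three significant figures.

385

ω = 9.634 rad/s (from 92 rpm).
x = r cosθ ⇒ ẋ = −rω sinθ.
|v| = rω|sinθ| = 0.0415·9.634·|sin 74.4°| = 0.38509 m/s = 385.09 mm/s.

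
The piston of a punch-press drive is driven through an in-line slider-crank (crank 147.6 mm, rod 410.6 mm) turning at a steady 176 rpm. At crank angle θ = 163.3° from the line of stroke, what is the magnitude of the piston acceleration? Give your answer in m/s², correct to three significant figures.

32.7

ω = 2π·176/60 = 18.43 rad/s
x(θ) = r cosθ + √(L² − r² sin²θ); with ω constant, a = ω²·d²x/dθ².
d²x/dθ² = −r cosθ − r²(cos2θ)/√u − r⁴ sin²2θ/(4u^{3/2}),  u = L² − r² sin²θ = 0.166793 m².
Substituting r = 0.1476 m, L = 0.4106 m, θ = 163.3°: d²x/dθ² = +0.096313 m.
a = ω²·d²x/dθ² = (18.43)²·(+0.096313) = +32.717 m/s²;  |a| = 32.717 m/s².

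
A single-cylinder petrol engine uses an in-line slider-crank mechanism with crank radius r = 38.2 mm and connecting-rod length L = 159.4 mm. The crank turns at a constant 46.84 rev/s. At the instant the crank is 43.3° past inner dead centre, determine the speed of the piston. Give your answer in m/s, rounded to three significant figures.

ω = 2π·46.8 = 294.3 rad/s
For an in-line slider-crank, x = r cosθ + √(L² − r² sin²θ), so v = −rω sinθ·[1 + r cosθ/√(L² − r² sin²θ)].
With r = 0.0382 m, L = 0.1594 m, θ = 43.3°: √(L² − r² sin²θ) = 0.15723 m.
v = −0.0382·294.3·0.68582·[1 + 0.0382·0.72777/0.15723] = -9.0735 m/s.
|v| = 9.0735 m/s.

9.07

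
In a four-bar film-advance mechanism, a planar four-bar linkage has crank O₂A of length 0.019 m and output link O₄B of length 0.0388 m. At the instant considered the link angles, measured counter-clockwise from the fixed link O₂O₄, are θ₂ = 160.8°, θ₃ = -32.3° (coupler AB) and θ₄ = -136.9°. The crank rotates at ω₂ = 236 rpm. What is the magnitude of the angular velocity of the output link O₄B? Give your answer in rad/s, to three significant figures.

ω₂ = 24.71 rad/s (from 236 rpm).
Differentiating the loop-closure r₂e^{iθ₂}+r₃e^{iθ₃}=r₁+r₄e^{iθ₄} gives r₂ω₂e^{iθ₂}+r₃ω₃e^{iθ₃}=r₄ω₄e^{iθ₄}.
Eliminating the other unknown: ω₄ = r₂ω₂ sin(θ₂−θ₃) / [r₄ sin(θ₄−θ₃)].
Numerator sine = -0.22665; denominator sine = -0.96771.
Result = 0.019·24.71·(-0.22665) / (0.0388·(-0.96771)) = +2.8345 rad/s; magnitude 2.8345 rad/s.

2.83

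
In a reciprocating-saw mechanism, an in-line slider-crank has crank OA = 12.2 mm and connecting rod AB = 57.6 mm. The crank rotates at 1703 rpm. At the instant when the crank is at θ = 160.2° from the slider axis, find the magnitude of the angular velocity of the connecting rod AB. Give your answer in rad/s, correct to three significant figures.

35.6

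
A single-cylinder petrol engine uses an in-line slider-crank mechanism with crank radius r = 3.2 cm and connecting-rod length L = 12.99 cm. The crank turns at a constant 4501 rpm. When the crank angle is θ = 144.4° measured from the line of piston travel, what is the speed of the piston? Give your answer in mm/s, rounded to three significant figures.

7000

ω = 2π·4501/60 = 471.3 rad/s
For an in-line slider-crank, x = r cosθ + √(L² − r² sin²θ), so v = −rω sinθ·[1 + r cosθ/√(L² − r² sin²θ)].
With r = 0.032 m, L = 0.1299 m, θ = 144.4°: √(L² − r² sin²θ) = 0.12856 m.
v = −0.032·471.3·0.58212·[1 + 0.032·-0.81310/0.12856] = -7.0031 m/s.
|v| = 7.0031 m/s = 7003.1 mm/s.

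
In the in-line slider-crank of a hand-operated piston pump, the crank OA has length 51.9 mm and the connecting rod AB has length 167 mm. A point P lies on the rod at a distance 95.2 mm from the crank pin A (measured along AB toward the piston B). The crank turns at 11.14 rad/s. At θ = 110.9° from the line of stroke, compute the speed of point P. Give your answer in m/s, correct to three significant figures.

ω = 11.14 rad/s.  Crank-pin speed |V_A| = rω = 0.57817 m/s, perpendicular to OA.
Rod angle: sinφ = −(r/L) sinθ ⇒ φ = -16.878°; ω_rod = −rω cosθ/√(L²−r²sin²θ) = +1.2906 rad/s.
V_P = V_A + ω_rod × AP, with AP = 0.0952 m along the rod.
Components: V_Px = −rω sinθ − a·ω_rod·sinφ = -0.50445 m/s;  V_Py = rω cosθ + a·ω_rod·cosφ = -0.088677 m/s.
|V_P| = √(V_Px² + V_Py²) = 0.51219 m/s.

0.512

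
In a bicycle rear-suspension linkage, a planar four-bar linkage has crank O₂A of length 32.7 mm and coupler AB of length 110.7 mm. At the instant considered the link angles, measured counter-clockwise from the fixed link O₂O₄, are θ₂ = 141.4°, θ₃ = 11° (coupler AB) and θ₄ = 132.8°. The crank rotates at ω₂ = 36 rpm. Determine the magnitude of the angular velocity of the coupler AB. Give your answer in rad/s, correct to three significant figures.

ω₂ = 3.77 rad/s (from 36 rpm).
Differentiating the loop-closure r₂e^{iθ₂}+r₃e^{iθ₃}=r₁+r₄e^{iθ₄} gives r₂ω₂e^{iθ₂}+r₃ω₃e^{iθ₃}=r₄ω₄e^{iθ₄}.
Eliminating the other unknown: ω₃ = r₂ω₂ sin(θ₄−θ₂) / [r₃ sin(θ₃−θ₄)].
Numerator sine = -0.14954; denominator sine = -0.84989.
Result = 0.0327·3.77·(-0.14954) / (0.1107·(-0.84989)) = +0.19593 rad/s; magnitude 0.19593 rad/s.

0.196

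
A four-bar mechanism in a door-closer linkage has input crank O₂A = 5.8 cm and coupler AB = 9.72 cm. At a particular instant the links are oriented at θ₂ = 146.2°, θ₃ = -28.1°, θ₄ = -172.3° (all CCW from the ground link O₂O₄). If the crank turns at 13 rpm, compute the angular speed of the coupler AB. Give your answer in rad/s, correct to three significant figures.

0.920

ω₂ = 1.361 rad/s (from 13 rpm).
Differentiating the loop-closure r₂e^{iθ₂}+r₃e^{iθ₃}=r₁+r₄e^{iθ₄} gives r₂ω₂e^{iθ₂}+r₃ω₃e^{iθ₃}=r₄ω₄e^{iθ₄}.
Eliminating the other unknown: ω₃ = r₂ω₂ sin(θ₄−θ₂) / [r₃ sin(θ₃−θ₄)].
Numerator sine = +0.66262; denominator sine = +0.58496.
Result = 0.058·1.361·(+0.66262) / (0.0972·(+0.58496)) = +0.92018 rad/s; magnitude 0.92018 rad/s.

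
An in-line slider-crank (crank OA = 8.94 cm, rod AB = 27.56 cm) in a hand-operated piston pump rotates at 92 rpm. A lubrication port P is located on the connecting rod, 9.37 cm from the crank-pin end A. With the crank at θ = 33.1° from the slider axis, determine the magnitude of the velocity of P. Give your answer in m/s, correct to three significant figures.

ω = 9.634 rad/s.  Crank-pin speed |V_A| = rω = 0.8613 m/s, perpendicular to OA.
Rod angle: sinφ = −(r/L) sinθ ⇒ φ = -10.204°; ω_rod = −rω cosθ/√(L²−r²sin²θ) = -2.6601 rad/s.
V_P = V_A + ω_rod × AP, with AP = 0.0937 m along the rod.
Components: V_Px = −rω sinθ − a·ω_rod·sinφ = -0.51451 m/s;  V_Py = rω cosθ + a·ω_rod·cosφ = +0.47622 m/s.
|V_P| = √(V_Px² + V_Py²) = 0.70107 m/s.

0.701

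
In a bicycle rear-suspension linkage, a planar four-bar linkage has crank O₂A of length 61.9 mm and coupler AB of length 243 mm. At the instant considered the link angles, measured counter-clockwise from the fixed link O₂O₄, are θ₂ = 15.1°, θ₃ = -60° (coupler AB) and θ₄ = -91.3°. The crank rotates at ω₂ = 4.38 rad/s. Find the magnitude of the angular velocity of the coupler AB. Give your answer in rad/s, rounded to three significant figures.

ω₂ = 4.38 rad/s
Differentiating the loop-closure r₂e^{iθ₂}+r₃e^{iθ₃}=r₁+r₄e^{iθ₄} gives r₂ω₂e^{iθ₂}+r₃ω₃e^{iθ₃}=r₄ω₄e^{iθ₄}.
Eliminating the other unknown: ω₃ = r₂ω₂ sin(θ₄−θ₂) / [r₃ sin(θ₃−θ₄)].
Numerator sine = -0.95931; denominator sine = +0.51952.
Result = 0.0619·4.38·(-0.95931) / (0.243·(+0.51952)) = -2.0602 rad/s; magnitude 2.0602 rad/s.

2.06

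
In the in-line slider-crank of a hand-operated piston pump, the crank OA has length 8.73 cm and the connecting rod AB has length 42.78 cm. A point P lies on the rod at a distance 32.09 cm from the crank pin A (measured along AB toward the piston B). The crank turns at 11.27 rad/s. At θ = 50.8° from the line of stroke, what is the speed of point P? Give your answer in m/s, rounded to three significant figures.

ω = 11.27 rad/s.  Crank-pin speed |V_A| = rω = 0.98387 m/s, perpendicular to OA.
Rod angle: sinφ = −(r/L) sinθ ⇒ φ = -9.099°; ω_rod = −rω cosθ/√(L²−r²sin²θ) = -1.4721 rad/s.
V_P = V_A + ω_rod × AP, with AP = 0.3209 m along the rod.
Components: V_Px = −rω sinθ − a·ω_rod·sinφ = -0.83715 m/s;  V_Py = rω cosθ + a·ω_rod·cosφ = +0.15539 m/s.
|V_P| = √(V_Px² + V_Py²) = 0.85145 m/s.

0.851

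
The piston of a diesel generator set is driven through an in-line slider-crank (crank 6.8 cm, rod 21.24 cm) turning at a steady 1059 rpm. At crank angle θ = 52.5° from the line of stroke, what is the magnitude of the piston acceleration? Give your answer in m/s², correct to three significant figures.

ω = 2π·1059/60 = 110.9 rad/s
x(θ) = r cosθ + √(L² − r² sin²θ); with ω constant, a = ω²·d²x/dθ².
d²x/dθ² = −r cosθ − r²(cos2θ)/√u − r⁴ sin²2θ/(4u^{3/2}),  u = L² − r² sin²θ = 0.0422034 m².
Substituting r = 0.068 m, L = 0.2124 m, θ = 52.5°: d²x/dθ² = -0.036145 m.
a = ω²·d²x/dθ² = (110.9)²·(-0.036145) = -444.53 m/s²;  |a| = 444.53 m/s².

445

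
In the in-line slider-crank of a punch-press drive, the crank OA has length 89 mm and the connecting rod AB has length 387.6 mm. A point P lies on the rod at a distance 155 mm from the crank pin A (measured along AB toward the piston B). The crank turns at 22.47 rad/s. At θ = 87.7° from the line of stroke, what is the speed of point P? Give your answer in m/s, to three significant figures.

2.01

ω = 22.47 rad/s.  Crank-pin speed |V_A| = rω = 1.9998 m/s, perpendicular to OA.
Rod angle: sinφ = −(r/L) sinθ ⇒ φ = -13.264°; ω_rod = −rω cosθ/√(L²−r²sin²θ) = -0.21274 rad/s.
V_P = V_A + ω_rod × AP, with AP = 0.155 m along the rod.
Components: V_Px = −rω sinθ − a·ω_rod·sinφ = -2.0058 m/s;  V_Py = rω cosθ + a·ω_rod·cosφ = +0.048162 m/s.
|V_P| = √(V_Px² + V_Py²) = 2.0064 m/s.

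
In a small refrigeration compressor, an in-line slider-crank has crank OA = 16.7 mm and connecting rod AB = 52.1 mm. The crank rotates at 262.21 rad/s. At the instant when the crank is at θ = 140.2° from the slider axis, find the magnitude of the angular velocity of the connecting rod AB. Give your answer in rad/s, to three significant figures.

ω = 262.2 rad/s
The rod makes angle φ with the slider axis where L sinφ = r sinθ; differentiating, L cosφ·φ̇ = r ω cosθ.
L cosφ = √(L² − r² sin²θ) = 0.050992 m.
|ω_rod| = r ω |cosθ| / √(L² − r² sin²θ) = 0.0167·262.2·0.76828/0.050992 = 65.976 rad/s.

66.0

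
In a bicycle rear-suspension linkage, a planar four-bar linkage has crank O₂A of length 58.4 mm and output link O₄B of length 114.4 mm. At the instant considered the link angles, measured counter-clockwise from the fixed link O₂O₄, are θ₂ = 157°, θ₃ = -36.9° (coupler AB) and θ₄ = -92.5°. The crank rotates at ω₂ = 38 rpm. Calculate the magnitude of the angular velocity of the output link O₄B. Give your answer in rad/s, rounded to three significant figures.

ω₂ = 3.979 rad/s (from 38 rpm).
Differentiating the loop-closure r₂e^{iθ₂}+r₃e^{iθ₃}=r₁+r₄e^{iθ₄} gives r₂ω₂e^{iθ₂}+r₃ω₃e^{iθ₃}=r₄ω₄e^{iθ₄}.
Eliminating the other unknown: ω₄ = r₂ω₂ sin(θ₂−θ₃) / [r₄ sin(θ₄−θ₃)].
Numerator sine = -0.24023; denominator sine = -0.82511.
Result = 0.0584·3.979·(-0.24023) / (0.1144·(-0.82511)) = +0.59144 rad/s; magnitude 0.59144 rad/s.

0.591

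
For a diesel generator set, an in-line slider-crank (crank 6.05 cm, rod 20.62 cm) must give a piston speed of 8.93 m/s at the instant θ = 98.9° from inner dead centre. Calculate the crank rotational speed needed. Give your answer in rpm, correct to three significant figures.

For an in-line slider-crank, |v_piston| = rω|sinθ|·[1 + r cosθ/√(L² − r² sin²θ)].
With r = 0.0605 m, L = 0.2062 m, θ = 98.9°: the bracketed kinematic factor |dx/dθ| = 0.056937 m.
ω = v/|dx/dθ| = 8.93/0.056937 = 156.84 rad/s.
N = 60ω/(2π) = 1497.7 rpm.

1500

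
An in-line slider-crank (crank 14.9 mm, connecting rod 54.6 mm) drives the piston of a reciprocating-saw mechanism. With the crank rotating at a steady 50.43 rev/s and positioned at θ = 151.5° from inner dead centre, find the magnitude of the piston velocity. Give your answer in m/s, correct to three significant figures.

1.71

ω = 2π·50.4 = 316.9 rad/s
For an in-line slider-crank, x = r cosθ + √(L² − r² sin²θ), so v = −rω sinθ·[1 + r cosθ/√(L² − r² sin²θ)].
With r = 0.0149 m, L = 0.0546 m, θ = 151.5°: √(L² − r² sin²θ) = 0.054135 m.
v = −0.0149·316.9·0.47716·[1 + 0.0149·-0.87882/0.054135] = -1.7079 m/s.
|v| = 1.7079 m/s.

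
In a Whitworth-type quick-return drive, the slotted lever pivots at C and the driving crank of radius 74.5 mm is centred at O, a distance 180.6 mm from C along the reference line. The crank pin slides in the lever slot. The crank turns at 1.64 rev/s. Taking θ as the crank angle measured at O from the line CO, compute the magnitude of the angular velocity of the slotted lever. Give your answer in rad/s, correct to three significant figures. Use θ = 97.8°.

ω = 10.3 rad/s (from 1.64 rev/s).
Crank pin A relative to C: A = (d + r cosθ, r sinθ); lever angle φ = atan2(r sinθ, d + r cosθ).
Differentiating tanφ: φ̇ = rω(d cosθ + r)/(d² + r² + 2dr cosθ).
d² + r² + 2dr cosθ = |CA|² = 0.0345146 m²;  d cosθ + r = +0.04999 m.
|ω_lever| = |0.0745·10.3·+0.04999| / 0.0345146 = 1.1119 rad/s.

1.11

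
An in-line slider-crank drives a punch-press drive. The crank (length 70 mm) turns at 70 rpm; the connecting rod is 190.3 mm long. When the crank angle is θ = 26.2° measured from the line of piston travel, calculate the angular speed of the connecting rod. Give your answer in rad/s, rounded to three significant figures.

ω = 7.33 rad/s (converted from 70 rpm).
The rod makes angle φ with the slider axis where L sinφ = r sinθ; differentiating, L cosφ·φ̇ = r ω cosθ.
L cosφ = √(L² − r² sin²θ) = 0.18777 m.
|ω_rod| = r ω |cosθ| / √(L² − r² sin²θ) = 0.07·7.33·0.89726/0.18777 = 2.4519 rad/s.

2.45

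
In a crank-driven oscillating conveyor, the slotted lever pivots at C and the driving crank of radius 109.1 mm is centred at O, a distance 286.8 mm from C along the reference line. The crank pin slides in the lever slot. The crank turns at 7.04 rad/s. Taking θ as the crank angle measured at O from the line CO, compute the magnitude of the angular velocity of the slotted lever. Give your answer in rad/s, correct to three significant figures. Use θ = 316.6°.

1.75

ω = 7.04 rad/s
Crank pin A relative to C: A = (d + r cosθ, r sinθ); lever angle φ = atan2(r sinθ, d + r cosθ).
Differentiating tanφ: φ̇ = rω(d cosθ + r)/(d² + r² + 2dr cosθ).
d² + r² + 2dr cosθ = |CA|² = 0.139626 m²;  d cosθ + r = +0.31748 m.
|ω_lever| = |0.1091·7.04·+0.31748| / 0.139626 = 1.7464 rad/s.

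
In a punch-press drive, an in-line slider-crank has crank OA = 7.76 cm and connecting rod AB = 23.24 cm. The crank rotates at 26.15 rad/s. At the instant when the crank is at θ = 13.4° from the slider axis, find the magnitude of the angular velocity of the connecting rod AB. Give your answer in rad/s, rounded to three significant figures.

ω = 26.15 rad/s
The rod makes angle φ with the slider axis where L sinφ = r sinθ; differentiating, L cosφ·φ̇ = r ω cosθ.
L cosφ = √(L² − r² sin²θ) = 0.2317 m.
|ω_rod| = r ω |cosθ| / √(L² − r² sin²θ) = 0.0776·26.15·0.97278/0.2317 = 8.5195 rad/s.

8.52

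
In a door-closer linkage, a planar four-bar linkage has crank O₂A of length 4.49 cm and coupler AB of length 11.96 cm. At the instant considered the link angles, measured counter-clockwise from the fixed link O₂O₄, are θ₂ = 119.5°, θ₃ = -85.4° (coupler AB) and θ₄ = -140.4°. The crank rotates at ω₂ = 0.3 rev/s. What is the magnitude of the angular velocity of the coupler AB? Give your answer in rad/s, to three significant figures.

0.850

ω₂ = 1.885 rad/s (from 0.3 rev/s).
Differentiating the loop-closure r₂e^{iθ₂}+r₃e^{iθ₃}=r₁+r₄e^{iθ₄} gives r₂ω₂e^{iθ₂}+r₃ω₃e^{iθ₃}=r₄ω₄e^{iθ₄}.
Eliminating the other unknown: ω₃ = r₂ω₂ sin(θ₄−θ₂) / [r₃ sin(θ₃−θ₄)].
Numerator sine = +0.98450; denominator sine = +0.81915.
Result = 0.0449·1.885·(+0.98450) / (0.1196·(+0.81915)) = +0.85049 rad/s; magnitude 0.85049 rad/s.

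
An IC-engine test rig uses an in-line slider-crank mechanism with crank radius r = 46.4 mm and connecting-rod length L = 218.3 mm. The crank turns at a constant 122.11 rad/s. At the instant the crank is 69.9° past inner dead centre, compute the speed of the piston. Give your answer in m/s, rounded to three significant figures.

5.72

ω = 122.1 rad/s
For an in-line slider-crank, x = r cosθ + √(L² − r² sin²θ), so v = −rω sinθ·[1 + r cosθ/√(L² − r² sin²θ)].
With r = 0.0464 m, L = 0.2183 m, θ = 69.9°: √(L² − r² sin²θ) = 0.21391 m.
v = −0.0464·122.1·0.93909·[1 + 0.0464·0.34366/0.21391] = -5.7175 m/s.
|v| = 5.7175 m/s.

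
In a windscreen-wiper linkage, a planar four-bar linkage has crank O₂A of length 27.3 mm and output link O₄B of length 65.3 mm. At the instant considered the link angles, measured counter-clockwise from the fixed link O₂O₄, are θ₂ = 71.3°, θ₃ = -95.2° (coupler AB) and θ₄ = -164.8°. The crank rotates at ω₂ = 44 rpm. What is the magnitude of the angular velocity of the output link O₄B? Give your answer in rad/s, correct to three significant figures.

0.480

ω₂ = 4.608 rad/s (from 44 rpm).
Differentiating the loop-closure r₂e^{iθ₂}+r₃e^{iθ₃}=r₁+r₄e^{iθ₄} gives r₂ω₂e^{iθ₂}+r₃ω₃e^{iθ₃}=r₄ω₄e^{iθ₄}.
Eliminating the other unknown: ω₄ = r₂ω₂ sin(θ₂−θ₃) / [r₄ sin(θ₄−θ₃)].
Numerator sine = +0.23345; denominator sine = -0.93728.
Result = 0.0273·4.608·(+0.23345) / (0.0653·(-0.93728)) = -0.47978 rad/s; magnitude 0.47978 rad/s.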